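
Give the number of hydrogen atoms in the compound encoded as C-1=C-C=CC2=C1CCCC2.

12

Hydrogens are implicit in SMILES; fill each atom to its normal valence:
  4 × C: 2 H each → 8
  4 × C (aromatic): 1 H each → 4
  2 × C (aromatic): no H
  Total hydrogens = 12.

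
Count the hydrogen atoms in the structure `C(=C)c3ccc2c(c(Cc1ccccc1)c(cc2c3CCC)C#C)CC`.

Hydrogens are implicit in SMILES; fill each atom to its normal valence:
  8 × C (aromatic): 1 H each → 8
  8 × C (aromatic): no H
  5 × C: 2 H each → 10
  2 × C: 3 H each → 6
  2 × C: 1 H each → 2
  1 × C: no H
  Total hydrogens = 26.

26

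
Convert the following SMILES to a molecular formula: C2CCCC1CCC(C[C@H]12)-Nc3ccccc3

C16H23N

Heavy atoms from the SMILES: 16 C, 1 N.
Implicit hydrogens by atom environment:
  7 × C: 2 H each → 14
  5 × C (aromatic): 1 H each → 5
  3 × C: 1 H each → 3
  1 × C (aromatic): no H
  1 × N: 1 H
  Total hydrogens = 23.
Molecular formula: C16H23N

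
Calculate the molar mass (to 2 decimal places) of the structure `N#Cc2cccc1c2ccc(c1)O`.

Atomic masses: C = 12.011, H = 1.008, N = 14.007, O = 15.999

Molecular formula: C11H7NO.
M = 11×12.011 + 7×1.008 + 1×14.007 + 1×15.999 = 169.18 g/mol.

169.18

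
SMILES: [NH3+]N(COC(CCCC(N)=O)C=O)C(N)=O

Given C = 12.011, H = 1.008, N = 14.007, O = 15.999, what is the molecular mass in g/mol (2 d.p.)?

Molecular formula: C8H17N4O4+.
M = 8×12.011 + 17×1.008 + 4×14.007 + 4×15.999 = 233.25 g/mol.

233.25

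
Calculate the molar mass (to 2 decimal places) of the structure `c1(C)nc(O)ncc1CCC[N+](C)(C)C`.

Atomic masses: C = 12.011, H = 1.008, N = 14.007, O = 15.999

210.30

Molecular formula: C11H20N3O+.
M = 11×12.011 + 20×1.008 + 3×14.007 + 1×15.999 = 210.30 g/mol.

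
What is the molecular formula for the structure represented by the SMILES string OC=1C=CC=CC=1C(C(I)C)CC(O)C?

Heavy atoms from the SMILES: 12 C, 1 I, 2 O.
Implicit hydrogens by atom environment:
  4 × C (aromatic): 1 H each → 4
  3 × C: 1 H each → 3
  2 × C: 3 H each → 6
  2 × C (aromatic): no H
  2 × O: 1 H each → 2
  1 × C: 2 H
  1 × I: no H
  Total hydrogens = 17.
Molecular formula: C12H17IO2

C12H17IO2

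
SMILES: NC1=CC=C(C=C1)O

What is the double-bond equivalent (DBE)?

4

Molecular formula from the SMILES: C6H7NO.
DoU = (2C + 2 + N − H − X)/2 = (2·6 + 2 + 1 − 7 − 0)/2 = 8/2 = 4.
(Structurally: 1 ring(s) + 3 π bond(s) = 4.)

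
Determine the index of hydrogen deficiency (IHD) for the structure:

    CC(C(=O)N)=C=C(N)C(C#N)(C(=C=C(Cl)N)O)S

7

Molecular formula from the SMILES: C10H11ClN4O2S.
DoU = (2C + 2 + N − H − X)/2 = (2·10 + 2 + 4 − 11 − 1)/2 = 14/2 = 7.
(Structurally: 0 ring(s) + 7 π bond(s) = 7.)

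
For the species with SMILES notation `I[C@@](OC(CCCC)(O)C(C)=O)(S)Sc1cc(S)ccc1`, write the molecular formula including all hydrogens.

C14H19IO3S3

Heavy atoms from the SMILES: 14 C, 1 I, 3 O, 3 S.
Implicit hydrogens by atom environment:
  4 × C (aromatic): 1 H each → 4
  3 × C: 2 H each → 6
  3 × C: no H
  2 × C: 3 H each → 6
  2 × C (aromatic): no H
  2 × O: no H
  2 × S: 1 H each → 2
  1 × I: no H
  1 × O: 1 H
  1 × S: no H
  Total hydrogens = 19.
Molecular formula: C14H19IO3S3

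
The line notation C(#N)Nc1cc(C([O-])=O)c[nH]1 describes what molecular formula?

Heavy atoms from the SMILES: 6 C, 3 N, 2 O.
Implicit hydrogens by atom environment:
  2 × C (aromatic): 1 H each → 2
  2 × C (aromatic): no H
  2 × C: no H
  1 × N (aromatic): 1 H
  1 × N: 1 H
  1 × N: no H
  1 × O: no H
  1 × O (charge -1): no H
  Total hydrogens = 4.
Net charge -1.
Molecular formula: C6H4N3O2-

C6H4N3O2-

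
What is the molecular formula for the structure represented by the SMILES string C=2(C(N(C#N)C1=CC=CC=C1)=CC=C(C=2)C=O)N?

C14H11N3O

Heavy atoms from the SMILES: 14 C, 3 N, 1 O.
Implicit hydrogens by atom environment:
  8 × C (aromatic): 1 H each → 8
  4 × C (aromatic): no H
  2 × N: no H
  1 × C: 1 H
  1 × C: no H
  1 × N: 2 H
  1 × O: no H
  Total hydrogens = 11.
Molecular formula: C14H11N3O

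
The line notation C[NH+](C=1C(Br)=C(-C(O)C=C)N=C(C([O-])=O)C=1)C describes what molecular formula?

Heavy atoms from the SMILES: 1 Br, 11 C, 2 N, 3 O.
Implicit hydrogens by atom environment:
  4 × C (aromatic): no H
  2 × C: 3 H each → 6
  2 × C: 1 H each → 2
  1 × Br: no H
  1 × C: 2 H
  1 × C (aromatic): 1 H
  1 × C: no H
  1 × N (charge +1): 1 H
  1 × N (aromatic): no H
  1 × O: 1 H
  1 × O: no H
  1 × O (charge -1): no H
  Total hydrogens = 13.
Molecular formula: C11H13BrN2O3

C11H13BrN2O3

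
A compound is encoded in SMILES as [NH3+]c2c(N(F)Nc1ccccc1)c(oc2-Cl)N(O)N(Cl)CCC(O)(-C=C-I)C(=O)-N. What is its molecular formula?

Heavy atoms from the SMILES: 16 C, 2 Cl, 1 F, 1 I, 6 N, 4 O.
Implicit hydrogens by atom environment:
  5 × C (aromatic): 1 H each → 5
  5 × C (aromatic): no H
  3 × N: no H
  2 × C: 2 H each → 4
  2 × C: 1 H each → 2
  2 × C: no H
  2 × Cl: no H
  2 × O: 1 H each → 2
  1 × F: no H
  1 × I: no H
  1 × N (charge +1): 3 H
  1 × N: 2 H
  1 × N: 1 H
  1 × O (aromatic): no H
  1 × O: no H
  Total hydrogens = 19.
Net charge +1.
Molecular formula: C16H19Cl2FIN6O4+

C16H19Cl2FIN6O4+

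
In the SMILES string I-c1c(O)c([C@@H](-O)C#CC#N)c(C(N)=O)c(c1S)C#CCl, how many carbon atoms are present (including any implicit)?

13

The symbol for carbon appears 13 times in the SMILES. Lowercase c denotes aromatic carbon and counts toward C.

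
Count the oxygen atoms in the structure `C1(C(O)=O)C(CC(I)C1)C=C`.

2

The symbol for oxygen appears 2 times in the SMILES.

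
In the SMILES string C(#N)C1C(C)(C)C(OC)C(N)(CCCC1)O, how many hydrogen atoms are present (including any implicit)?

22

Hydrogens are implicit in SMILES; fill each atom to its normal valence:
  4 × C: 2 H each → 8
  3 × C: 3 H each → 9
  3 × C: no H
  2 × C: 1 H each → 2
  1 × N: 2 H
  1 × N: no H
  1 × O: 1 H
  1 × O: no H
  Total hydrogens = 22.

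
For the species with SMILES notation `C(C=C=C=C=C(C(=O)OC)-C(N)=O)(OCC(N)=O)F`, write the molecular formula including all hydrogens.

Heavy atoms from the SMILES: 11 C, 1 F, 2 N, 5 O.
Implicit hydrogens by atom environment:
  7 × C: no H
  5 × O: no H
  2 × C: 1 H each → 2
  2 × N: 2 H each → 4
  1 × C: 3 H
  1 × C: 2 H
  1 × F: no H
  Total hydrogens = 11.
Molecular formula: C11H11FN2O5

C11H11FN2O5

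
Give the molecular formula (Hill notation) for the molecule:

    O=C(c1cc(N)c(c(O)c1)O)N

Heavy atoms from the SMILES: 7 C, 2 N, 3 O.
Implicit hydrogens by atom environment:
  4 × C (aromatic): no H
  2 × C (aromatic): 1 H each → 2
  2 × N: 2 H each → 4
  2 × O: 1 H each → 2
  1 × C: no H
  1 × O: no H
  Total hydrogens = 8.
Molecular formula: C7H8N2O3

C7H8N2O3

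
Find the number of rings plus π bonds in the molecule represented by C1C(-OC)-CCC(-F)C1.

1

Molecular formula from the SMILES: C7H13FO.
DoU = (2C + 2 + N − H − X)/2 = (2·7 + 2 + 0 − 13 − 1)/2 = 2/2 = 1.
(Structurally: 1 ring(s) + 0 π bond(s) = 1.)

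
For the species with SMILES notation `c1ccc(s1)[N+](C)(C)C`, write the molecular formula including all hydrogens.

Heavy atoms from the SMILES: 7 C, 1 N, 1 S.
Implicit hydrogens by atom environment:
  3 × C: 3 H each → 9
  3 × C (aromatic): 1 H each → 3
  1 × C (aromatic): no H
  1 × N (charge +1): no H
  1 × S (aromatic): no H
  Total hydrogens = 12.
Net charge +1.
Molecular formula: C7H12NS+

C7H12NS+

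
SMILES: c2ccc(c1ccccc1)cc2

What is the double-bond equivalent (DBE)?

Molecular formula from the SMILES: C12H10.
DoU = (2C + 2 + N − H − X)/2 = (2·12 + 2 + 0 − 10 − 0)/2 = 16/2 = 8.
(Structurally: 2 ring(s) + 6 π bond(s) = 8.)

8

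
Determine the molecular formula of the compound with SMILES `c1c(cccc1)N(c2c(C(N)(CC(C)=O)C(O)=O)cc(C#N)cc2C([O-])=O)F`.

C19H15FN3O5-

Heavy atoms from the SMILES: 19 C, 1 F, 3 N, 5 O.
Implicit hydrogens by atom environment:
  7 × C (aromatic): 1 H each → 7
  5 × C (aromatic): no H
  5 × C: no H
  3 × O: no H
  2 × N: no H
  1 × C: 3 H
  1 × C: 2 H
  1 × F: no H
  1 × N: 2 H
  1 × O: 1 H
  1 × O (charge -1): no H
  Total hydrogens = 15.
Net charge -1.
Molecular formula: C19H15FN3O5-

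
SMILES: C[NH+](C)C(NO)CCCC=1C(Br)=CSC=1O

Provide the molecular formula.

Heavy atoms from the SMILES: 1 Br, 10 C, 2 N, 2 O, 1 S.
Implicit hydrogens by atom environment:
  3 × C: 2 H each → 6
  3 × C (aromatic): no H
  2 × C: 3 H each → 6
  2 × O: 1 H each → 2
  1 × Br: no H
  1 × C (aromatic): 1 H
  1 × C: 1 H
  1 × N: 1 H
  1 × N (charge +1): 1 H
  1 × S (aromatic): no H
  Total hydrogens = 18.
Net charge +1.
Molecular formula: C10H18BrN2O2S+

C10H18BrN2O2S+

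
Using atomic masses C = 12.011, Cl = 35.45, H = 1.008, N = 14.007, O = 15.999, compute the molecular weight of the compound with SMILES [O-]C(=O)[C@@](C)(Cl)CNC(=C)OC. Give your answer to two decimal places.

192.62

Molecular formula: C7H11ClNO3-.
M = 7×12.011 + 1×35.45 + 11×1.008 + 1×14.007 + 3×15.999 = 192.62 g/mol.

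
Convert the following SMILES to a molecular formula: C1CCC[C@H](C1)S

C6H12S

Heavy atoms from the SMILES: 6 C, 1 S.
Implicit hydrogens by atom environment:
  5 × C: 2 H each → 10
  1 × C: 1 H
  1 × S: 1 H
  Total hydrogens = 12.
Molecular formula: C6H12S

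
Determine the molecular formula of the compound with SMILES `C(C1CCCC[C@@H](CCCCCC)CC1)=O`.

C15H28O

Heavy atoms from the SMILES: 15 C, 1 O.
Implicit hydrogens by atom environment:
  11 × C: 2 H each → 22
  3 × C: 1 H each → 3
  1 × C: 3 H
  1 × O: no H
  Total hydrogens = 28.
Molecular formula: C15H28O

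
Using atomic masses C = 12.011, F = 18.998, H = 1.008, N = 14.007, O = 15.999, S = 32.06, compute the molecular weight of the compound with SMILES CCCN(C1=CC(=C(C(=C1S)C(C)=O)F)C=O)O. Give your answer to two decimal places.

271.31

Molecular formula: C12H14FNO3S.
M = 12×12.011 + 1×18.998 + 14×1.008 + 1×14.007 + 3×15.999 + 1×32.06 = 271.31 g/mol.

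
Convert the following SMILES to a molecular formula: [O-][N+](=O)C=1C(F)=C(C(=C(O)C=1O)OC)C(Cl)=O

Heavy atoms from the SMILES: 8 C, 1 Cl, 1 F, 1 N, 6 O.
Implicit hydrogens by atom environment:
  6 × C (aromatic): no H
  3 × O: no H
  2 × O: 1 H each → 2
  1 × C: 3 H
  1 × C: no H
  1 × Cl: no H
  1 × F: no H
  1 × N (charge +1): no H
  1 × O (charge -1): no H
  Total hydrogens = 5.
Molecular formula: C8H5ClFNO6

C8H5ClFNO6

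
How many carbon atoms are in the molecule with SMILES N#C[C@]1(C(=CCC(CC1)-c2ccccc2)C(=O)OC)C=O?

17

The symbol for carbon appears 17 times in the SMILES. Lowercase c denotes aromatic carbon and counts toward C.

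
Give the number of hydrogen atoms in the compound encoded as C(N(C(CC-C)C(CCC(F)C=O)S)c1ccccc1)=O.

22

Hydrogens are implicit in SMILES; fill each atom to its normal valence:
  5 × C: 1 H each → 5
  5 × C (aromatic): 1 H each → 5
  4 × C: 2 H each → 8
  2 × O: no H
  1 × C: 3 H
  1 × C (aromatic): no H
  1 × F: no H
  1 × N: no H
  1 × S: 1 H
  Total hydrogens = 22.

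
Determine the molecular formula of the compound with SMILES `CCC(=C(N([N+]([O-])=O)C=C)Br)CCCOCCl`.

C10H16BrClN2O3

Heavy atoms from the SMILES: 1 Br, 10 C, 1 Cl, 2 N, 3 O.
Implicit hydrogens by atom environment:
  6 × C: 2 H each → 12
  2 × C: no H
  2 × O: no H
  1 × Br: no H
  1 × C: 3 H
  1 × C: 1 H
  1 × Cl: no H
  1 × N: no H
  1 × N (charge +1): no H
  1 × O (charge -1): no H
  Total hydrogens = 16.
Molecular formula: C10H16BrClN2O3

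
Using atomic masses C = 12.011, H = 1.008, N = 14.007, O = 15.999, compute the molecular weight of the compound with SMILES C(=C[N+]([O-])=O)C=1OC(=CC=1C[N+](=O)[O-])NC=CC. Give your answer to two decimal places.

253.21

Molecular formula: C10H11N3O5.
M = 10×12.011 + 11×1.008 + 3×14.007 + 5×15.999 = 253.21 g/mol.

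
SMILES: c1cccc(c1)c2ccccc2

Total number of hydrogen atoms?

Hydrogens are implicit in SMILES; fill each atom to its normal valence:
  10 × C (aromatic): 1 H each → 10
  2 × C (aromatic): no H
  Total hydrogens = 10.

10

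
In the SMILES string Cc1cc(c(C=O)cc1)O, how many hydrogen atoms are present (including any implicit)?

8

Hydrogens are implicit in SMILES; fill each atom to its normal valence:
  3 × C (aromatic): 1 H each → 3
  3 × C (aromatic): no H
  1 × C: 3 H
  1 × C: 1 H
  1 × O: 1 H
  1 × O: no H
  Total hydrogens = 8.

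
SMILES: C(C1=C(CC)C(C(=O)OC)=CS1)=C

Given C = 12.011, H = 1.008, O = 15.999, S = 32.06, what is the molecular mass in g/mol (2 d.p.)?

196.26

Molecular formula: C10H12O2S.
M = 10×12.011 + 12×1.008 + 2×15.999 + 1×32.06 = 196.26 g/mol.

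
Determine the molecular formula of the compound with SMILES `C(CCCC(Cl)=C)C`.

C7H13Cl

Heavy atoms from the SMILES: 7 C, 1 Cl.
Implicit hydrogens by atom environment:
  5 × C: 2 H each → 10
  1 × C: 3 H
  1 × C: no H
  1 × Cl: no H
  Total hydrogens = 13.
Molecular formula: C7H13Cl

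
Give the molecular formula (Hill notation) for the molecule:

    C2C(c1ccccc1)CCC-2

Heavy atoms from the SMILES: 11 C.
Implicit hydrogens by atom environment:
  5 × C (aromatic): 1 H each → 5
  4 × C: 2 H each → 8
  1 × C: 1 H
  1 × C (aromatic): no H
  Total hydrogens = 14.
Molecular formula: C11H14

C11H14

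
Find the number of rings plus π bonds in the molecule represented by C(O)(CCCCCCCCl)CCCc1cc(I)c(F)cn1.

4

Molecular formula from the SMILES: C16H24ClFINO.
DoU = (2C + 2 + N − H − X)/2 = (2·16 + 2 + 1 − 24 − 3)/2 = 8/2 = 4.
(Structurally: 1 ring(s) + 3 π bond(s) = 4.)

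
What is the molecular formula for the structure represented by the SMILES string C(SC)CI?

Heavy atoms from the SMILES: 3 C, 1 I, 1 S.
Implicit hydrogens by atom environment:
  2 × C: 2 H each → 4
  1 × C: 3 H
  1 × I: no H
  1 × S: no H
  Total hydrogens = 7.
Molecular formula: C3H7IS

C3H7IS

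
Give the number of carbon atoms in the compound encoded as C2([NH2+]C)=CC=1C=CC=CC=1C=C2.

11

The symbol for carbon appears 11 times in the SMILES.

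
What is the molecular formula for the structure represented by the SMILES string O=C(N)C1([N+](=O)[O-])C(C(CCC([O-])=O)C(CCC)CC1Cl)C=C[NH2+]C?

Heavy atoms from the SMILES: 16 C, 1 Cl, 3 N, 5 O.
Implicit hydrogens by atom environment:
  6 × C: 1 H each → 6
  5 × C: 2 H each → 10
  3 × C: no H
  3 × O: no H
  2 × C: 3 H each → 6
  2 × O (charge -1): no H
  1 × Cl: no H
  1 × N (charge +1): 2 H
  1 × N: 2 H
  1 × N (charge +1): no H
  Total hydrogens = 26.
Molecular formula: C16H26ClN3O5

C16H26ClN3O5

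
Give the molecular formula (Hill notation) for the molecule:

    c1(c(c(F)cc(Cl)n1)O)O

C5H3ClFNO2

Heavy atoms from the SMILES: 5 C, 1 Cl, 1 F, 1 N, 2 O.
Implicit hydrogens by atom environment:
  4 × C (aromatic): no H
  2 × O: 1 H each → 2
  1 × C (aromatic): 1 H
  1 × Cl: no H
  1 × F: no H
  1 × N (aromatic): no H
  Total hydrogens = 3.
Molecular formula: C5H3ClFNO2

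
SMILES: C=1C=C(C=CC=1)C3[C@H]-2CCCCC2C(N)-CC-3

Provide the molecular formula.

Heavy atoms from the SMILES: 16 C, 1 N.
Implicit hydrogens by atom environment:
  6 × C: 2 H each → 12
  5 × C (aromatic): 1 H each → 5
  4 × C: 1 H each → 4
  1 × C (aromatic): no H
  1 × N: 2 H
  Total hydrogens = 23.
Molecular formula: C16H23N

C16H23N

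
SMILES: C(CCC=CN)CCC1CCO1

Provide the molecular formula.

Heavy atoms from the SMILES: 10 C, 1 N, 1 O.
Implicit hydrogens by atom environment:
  7 × C: 2 H each → 14
  3 × C: 1 H each → 3
  1 × N: 2 H
  1 × O: no H
  Total hydrogens = 19.
Molecular formula: C10H19NO

C10H19NO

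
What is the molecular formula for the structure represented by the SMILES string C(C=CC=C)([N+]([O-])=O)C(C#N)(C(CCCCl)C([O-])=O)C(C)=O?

Heavy atoms from the SMILES: 14 C, 1 Cl, 2 N, 5 O.
Implicit hydrogens by atom environment:
  5 × C: 1 H each → 5
  4 × C: 2 H each → 8
  4 × C: no H
  3 × O: no H
  2 × O (charge -1): no H
  1 × C: 3 H
  1 × Cl: no H
  1 × N: no H
  1 × N (charge +1): no H
  Total hydrogens = 16.
Net charge -1.
Molecular formula: C14H16ClN2O5-

C14H16ClN2O5-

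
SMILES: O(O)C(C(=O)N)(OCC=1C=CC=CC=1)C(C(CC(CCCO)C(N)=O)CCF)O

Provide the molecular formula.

Heavy atoms from the SMILES: 19 C, 1 F, 2 N, 7 O.
Implicit hydrogens by atom environment:
  7 × C: 2 H each → 14
  5 × C (aromatic): 1 H each → 5
  4 × O: no H
  3 × C: 1 H each → 3
  3 × C: no H
  3 × O: 1 H each → 3
  2 × N: 2 H each → 4
  1 × C (aromatic): no H
  1 × F: no H
  Total hydrogens = 29.
Molecular formula: C19H29FN2O7

C19H29FN2O7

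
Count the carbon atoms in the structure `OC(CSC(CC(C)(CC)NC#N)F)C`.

10

The symbol for carbon appears 10 times in the SMILES.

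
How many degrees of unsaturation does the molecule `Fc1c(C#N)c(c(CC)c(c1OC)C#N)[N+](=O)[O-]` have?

Molecular formula from the SMILES: C11H8FN3O3.
DoU = (2C + 2 + N − H − X)/2 = (2·11 + 2 + 3 − 8 − 1)/2 = 18/2 = 9.
(Structurally: 1 ring(s) + 8 π bond(s) = 9.)

9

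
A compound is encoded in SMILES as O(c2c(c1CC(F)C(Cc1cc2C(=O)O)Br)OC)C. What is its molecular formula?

Heavy atoms from the SMILES: 1 Br, 13 C, 1 F, 4 O.
Implicit hydrogens by atom environment:
  5 × C (aromatic): no H
  3 × O: no H
  2 × C: 3 H each → 6
  2 × C: 2 H each → 4
  2 × C: 1 H each → 2
  1 × Br: no H
  1 × C (aromatic): 1 H
  1 × C: no H
  1 × F: no H
  1 × O: 1 H
  Total hydrogens = 14.
Molecular formula: C13H14BrFO4

C13H14BrFO4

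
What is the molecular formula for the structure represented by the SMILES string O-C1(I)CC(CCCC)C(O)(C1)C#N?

C10H16INO2

Heavy atoms from the SMILES: 10 C, 1 I, 1 N, 2 O.
Implicit hydrogens by atom environment:
  5 × C: 2 H each → 10
  3 × C: no H
  2 × O: 1 H each → 2
  1 × C: 3 H
  1 × C: 1 H
  1 × I: no H
  1 × N: no H
  Total hydrogens = 16.
Molecular formula: C10H16INO2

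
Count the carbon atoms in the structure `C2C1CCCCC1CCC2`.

10

The symbol for carbon appears 10 times in the SMILES.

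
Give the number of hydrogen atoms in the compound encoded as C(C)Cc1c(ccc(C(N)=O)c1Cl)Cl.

Hydrogens are implicit in SMILES; fill each atom to its normal valence:
  4 × C (aromatic): no H
  2 × C: 2 H each → 4
  2 × C (aromatic): 1 H each → 2
  2 × Cl: no H
  1 × C: 3 H
  1 × C: no H
  1 × N: 2 H
  1 × O: no H
  Total hydrogens = 11.

11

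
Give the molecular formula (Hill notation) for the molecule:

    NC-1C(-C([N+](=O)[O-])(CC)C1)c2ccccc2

C12H16N2O2

Heavy atoms from the SMILES: 12 C, 2 N, 2 O.
Implicit hydrogens by atom environment:
  5 × C (aromatic): 1 H each → 5
  2 × C: 2 H each → 4
  2 × C: 1 H each → 2
  1 × C: 3 H
  1 × C: no H
  1 × C (aromatic): no H
  1 × N: 2 H
  1 × N (charge +1): no H
  1 × O: no H
  1 × O (charge -1): no H
  Total hydrogens = 16.
Molecular formula: C12H16N2O2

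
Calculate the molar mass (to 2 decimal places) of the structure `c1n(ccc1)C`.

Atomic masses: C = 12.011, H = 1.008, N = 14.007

Molecular formula: C5H7N.
M = 5×12.011 + 7×1.008 + 1×14.007 = 81.12 g/mol.

81.12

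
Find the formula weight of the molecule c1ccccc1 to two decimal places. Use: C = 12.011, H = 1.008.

Molecular formula: C6H6.
M = 6×12.011 + 6×1.008 = 78.11 g/mol.

78.11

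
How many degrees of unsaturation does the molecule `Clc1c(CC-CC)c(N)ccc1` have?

4

Molecular formula from the SMILES: C10H14ClN.
DoU = (2C + 2 + N − H − X)/2 = (2·10 + 2 + 1 − 14 − 1)/2 = 8/2 = 4.
(Structurally: 1 ring(s) + 3 π bond(s) = 4.)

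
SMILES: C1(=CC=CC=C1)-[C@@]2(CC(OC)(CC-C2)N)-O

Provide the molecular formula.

C13H19NO2

Heavy atoms from the SMILES: 13 C, 1 N, 2 O.
Implicit hydrogens by atom environment:
  5 × C (aromatic): 1 H each → 5
  4 × C: 2 H each → 8
  2 × C: no H
  1 × C: 3 H
  1 × C (aromatic): no H
  1 × N: 2 H
  1 × O: 1 H
  1 × O: no H
  Total hydrogens = 19.
Molecular formula: C13H19NO2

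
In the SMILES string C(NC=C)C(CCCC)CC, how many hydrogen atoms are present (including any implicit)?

Hydrogens are implicit in SMILES; fill each atom to its normal valence:
  6 × C: 2 H each → 12
  2 × C: 3 H each → 6
  2 × C: 1 H each → 2
  1 × N: 1 H
  Total hydrogens = 21.

21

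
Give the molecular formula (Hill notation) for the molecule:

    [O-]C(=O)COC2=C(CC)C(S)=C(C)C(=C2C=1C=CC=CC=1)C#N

Heavy atoms from the SMILES: 18 C, 1 N, 3 O, 1 S.
Implicit hydrogens by atom environment:
  7 × C (aromatic): no H
  5 × C (aromatic): 1 H each → 5
  2 × C: 3 H each → 6
  2 × C: 2 H each → 4
  2 × C: no H
  2 × O: no H
  1 × N: no H
  1 × O (charge -1): no H
  1 × S: 1 H
  Total hydrogens = 16.
Net charge -1.
Molecular formula: C18H16NO3S-

C18H16NO3S-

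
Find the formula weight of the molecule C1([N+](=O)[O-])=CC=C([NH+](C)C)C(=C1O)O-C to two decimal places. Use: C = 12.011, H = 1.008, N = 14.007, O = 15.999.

213.21

Molecular formula: C9H13N2O4+.
M = 9×12.011 + 13×1.008 + 2×14.007 + 4×15.999 = 213.21 g/mol.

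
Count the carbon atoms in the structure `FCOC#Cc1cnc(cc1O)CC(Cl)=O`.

The symbol for carbon appears 10 times in the SMILES. Lowercase c denotes aromatic carbon and counts toward C.

10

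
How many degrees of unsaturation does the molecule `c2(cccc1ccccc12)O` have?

7

Molecular formula from the SMILES: C10H8O.
DoU = (2C + 2 + N − H − X)/2 = (2·10 + 2 + 0 − 8 − 0)/2 = 14/2 = 7.
(Structurally: 2 ring(s) + 5 π bond(s) = 7.)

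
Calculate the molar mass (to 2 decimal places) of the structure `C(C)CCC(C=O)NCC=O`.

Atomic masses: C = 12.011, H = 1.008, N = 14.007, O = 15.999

Molecular formula: C8H15NO2.
M = 8×12.011 + 15×1.008 + 1×14.007 + 2×15.999 = 157.21 g/mol.

157.21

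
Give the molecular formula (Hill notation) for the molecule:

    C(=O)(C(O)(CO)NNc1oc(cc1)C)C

C9H14N2O4

Heavy atoms from the SMILES: 9 C, 2 N, 4 O.
Implicit hydrogens by atom environment:
  2 × C: 3 H each → 6
  2 × C (aromatic): 1 H each → 2
  2 × C (aromatic): no H
  2 × C: no H
  2 × N: 1 H each → 2
  2 × O: 1 H each → 2
  1 × C: 2 H
  1 × O (aromatic): no H
  1 × O: no H
  Total hydrogens = 14.
Molecular formula: C9H14N2O4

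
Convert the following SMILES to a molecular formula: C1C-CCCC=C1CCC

C10H18

Heavy atoms from the SMILES: 10 C.
Implicit hydrogens by atom environment:
  7 × C: 2 H each → 14
  1 × C: 3 H
  1 × C: 1 H
  1 × C: no H
  Total hydrogens = 18.
Molecular formula: C10H18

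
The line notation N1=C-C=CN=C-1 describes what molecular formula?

C4H4N2

Heavy atoms from the SMILES: 4 C, 2 N.
Implicit hydrogens by atom environment:
  4 × C (aromatic): 1 H each → 4
  2 × N (aromatic): no H
  Total hydrogens = 4.
Molecular formula: C4H4N2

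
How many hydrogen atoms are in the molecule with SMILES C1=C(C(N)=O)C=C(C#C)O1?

5

Hydrogens are implicit in SMILES; fill each atom to its normal valence:
  2 × C (aromatic): 1 H each → 2
  2 × C (aromatic): no H
  2 × C: no H
  1 × C: 1 H
  1 × N: 2 H
  1 × O (aromatic): no H
  1 × O: no H
  Total hydrogens = 5.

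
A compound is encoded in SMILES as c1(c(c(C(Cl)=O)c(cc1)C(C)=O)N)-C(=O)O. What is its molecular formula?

C10H8ClNO4

Heavy atoms from the SMILES: 10 C, 1 Cl, 1 N, 4 O.
Implicit hydrogens by atom environment:
  4 × C (aromatic): no H
  3 × C: no H
  3 × O: no H
  2 × C (aromatic): 1 H each → 2
  1 × C: 3 H
  1 × Cl: no H
  1 × N: 2 H
  1 × O: 1 H
  Total hydrogens = 8.
Molecular formula: C10H8ClNO4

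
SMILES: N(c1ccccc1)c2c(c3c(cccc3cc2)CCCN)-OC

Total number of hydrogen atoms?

22

Hydrogens are implicit in SMILES; fill each atom to its normal valence:
  10 × C (aromatic): 1 H each → 10
  6 × C (aromatic): no H
  3 × C: 2 H each → 6
  1 × C: 3 H
  1 × N: 2 H
  1 × N: 1 H
  1 × O: no H
  Total hydrogens = 22.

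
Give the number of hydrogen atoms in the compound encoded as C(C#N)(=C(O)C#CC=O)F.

Hydrogens are implicit in SMILES; fill each atom to its normal valence:
  5 × C: no H
  1 × C: 1 H
  1 × F: no H
  1 × N: no H
  1 × O: 1 H
  1 × O: no H
  Total hydrogens = 2.

2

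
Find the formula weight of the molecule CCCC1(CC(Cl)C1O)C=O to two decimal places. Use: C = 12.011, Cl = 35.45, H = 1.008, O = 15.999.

Molecular formula: C8H13ClO2.
M = 8×12.011 + 1×35.45 + 13×1.008 + 2×15.999 = 176.64 g/mol.

176.64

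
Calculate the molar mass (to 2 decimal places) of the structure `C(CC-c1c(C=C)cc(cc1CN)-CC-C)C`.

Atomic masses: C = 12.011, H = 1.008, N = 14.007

231.38

Molecular formula: C16H25N.
M = 16×12.011 + 25×1.008 + 1×14.007 = 231.38 g/mol.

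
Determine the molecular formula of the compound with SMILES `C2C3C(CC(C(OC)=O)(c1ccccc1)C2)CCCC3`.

Heavy atoms from the SMILES: 18 C, 2 O.
Implicit hydrogens by atom environment:
  7 × C: 2 H each → 14
  5 × C (aromatic): 1 H each → 5
  2 × C: 1 H each → 2
  2 × C: no H
  2 × O: no H
  1 × C: 3 H
  1 × C (aromatic): no H
  Total hydrogens = 24.
Molecular formula: C18H24O2

C18H24O2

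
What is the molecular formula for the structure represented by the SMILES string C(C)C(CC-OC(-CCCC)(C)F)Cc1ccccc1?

C18H29FO

Heavy atoms from the SMILES: 18 C, 1 F, 1 O.
Implicit hydrogens by atom environment:
  7 × C: 2 H each → 14
  5 × C (aromatic): 1 H each → 5
  3 × C: 3 H each → 9
  1 × C: 1 H
  1 × C: no H
  1 × C (aromatic): no H
  1 × F: no H
  1 × O: no H
  Total hydrogens = 29.
Molecular formula: C18H29FO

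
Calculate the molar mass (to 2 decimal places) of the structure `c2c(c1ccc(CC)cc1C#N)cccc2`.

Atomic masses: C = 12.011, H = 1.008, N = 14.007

207.28

Molecular formula: C15H13N.
M = 15×12.011 + 13×1.008 + 1×14.007 = 207.28 g/mol.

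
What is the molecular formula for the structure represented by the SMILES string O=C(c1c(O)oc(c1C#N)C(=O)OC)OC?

Heavy atoms from the SMILES: 9 C, 1 N, 6 O.
Implicit hydrogens by atom environment:
  4 × C (aromatic): no H
  4 × O: no H
  3 × C: no H
  2 × C: 3 H each → 6
  1 × N: no H
  1 × O: 1 H
  1 × O (aromatic): no H
  Total hydrogens = 7.
Molecular formula: C9H7NO6

C9H7NO6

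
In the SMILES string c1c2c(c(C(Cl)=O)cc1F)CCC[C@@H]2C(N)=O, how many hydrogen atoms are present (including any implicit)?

Hydrogens are implicit in SMILES; fill each atom to its normal valence:
  4 × C (aromatic): no H
  3 × C: 2 H each → 6
  2 × C (aromatic): 1 H each → 2
  2 × C: no H
  2 × O: no H
  1 × C: 1 H
  1 × Cl: no H
  1 × F: no H
  1 × N: 2 H
  Total hydrogens = 11.

11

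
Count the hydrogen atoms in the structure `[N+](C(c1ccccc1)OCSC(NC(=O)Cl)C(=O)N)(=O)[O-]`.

Hydrogens are implicit in SMILES; fill each atom to its normal valence:
  5 × C (aromatic): 1 H each → 5
  4 × O: no H
  2 × C: 1 H each → 2
  2 × C: no H
  1 × C: 2 H
  1 × C (aromatic): no H
  1 × Cl: no H
  1 × N: 2 H
  1 × N: 1 H
  1 × N (charge +1): no H
  1 × O (charge -1): no H
  1 × S: no H
  Total hydrogens = 12.

12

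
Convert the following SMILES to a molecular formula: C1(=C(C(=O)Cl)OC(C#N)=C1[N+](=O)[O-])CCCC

C10H9ClN2O4

Heavy atoms from the SMILES: 10 C, 1 Cl, 2 N, 4 O.
Implicit hydrogens by atom environment:
  4 × C (aromatic): no H
  3 × C: 2 H each → 6
  2 × C: no H
  2 × O: no H
  1 × C: 3 H
  1 × Cl: no H
  1 × N (charge +1): no H
  1 × N: no H
  1 × O (aromatic): no H
  1 × O (charge -1): no H
  Total hydrogens = 9.
Molecular formula: C10H9ClN2O4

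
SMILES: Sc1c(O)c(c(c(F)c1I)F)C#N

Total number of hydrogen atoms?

Hydrogens are implicit in SMILES; fill each atom to its normal valence:
  6 × C (aromatic): no H
  2 × F: no H
  1 × C: no H
  1 × I: no H
  1 × N: no H
  1 × O: 1 H
  1 × S: 1 H
  Total hydrogens = 2.

2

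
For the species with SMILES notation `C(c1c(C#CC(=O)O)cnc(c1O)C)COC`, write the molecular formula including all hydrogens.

C12H13NO4

Heavy atoms from the SMILES: 12 C, 1 N, 4 O.
Implicit hydrogens by atom environment:
  4 × C (aromatic): no H
  3 × C: no H
  2 × C: 3 H each → 6
  2 × C: 2 H each → 4
  2 × O: 1 H each → 2
  2 × O: no H
  1 × C (aromatic): 1 H
  1 × N (aromatic): no H
  Total hydrogens = 13.
Molecular formula: C12H13NO4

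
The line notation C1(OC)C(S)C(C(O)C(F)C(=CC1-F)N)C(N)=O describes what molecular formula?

Heavy atoms from the SMILES: 10 C, 2 F, 2 N, 3 O, 1 S.
Implicit hydrogens by atom environment:
  7 × C: 1 H each → 7
  2 × C: no H
  2 × F: no H
  2 × N: 2 H each → 4
  2 × O: no H
  1 × C: 3 H
  1 × O: 1 H
  1 × S: 1 H
  Total hydrogens = 16.
Molecular formula: C10H16F2N2O3S

C10H16F2N2O3S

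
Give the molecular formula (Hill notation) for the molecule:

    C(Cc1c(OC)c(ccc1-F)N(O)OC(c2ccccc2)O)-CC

Heavy atoms from the SMILES: 18 C, 1 F, 1 N, 4 O.
Implicit hydrogens by atom environment:
  7 × C (aromatic): 1 H each → 7
  5 × C (aromatic): no H
  3 × C: 2 H each → 6
  2 × C: 3 H each → 6
  2 × O: 1 H each → 2
  2 × O: no H
  1 × C: 1 H
  1 × F: no H
  1 × N: no H
  Total hydrogens = 22.
Molecular formula: C18H22FNO4

C18H22FNO4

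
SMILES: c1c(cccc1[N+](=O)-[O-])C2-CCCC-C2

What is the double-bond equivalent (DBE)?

6

Molecular formula from the SMILES: C12H15NO2.
DoU = (2C + 2 + N − H − X)/2 = (2·12 + 2 + 1 − 15 − 0)/2 = 12/2 = 6.
(Structurally: 2 ring(s) + 4 π bond(s) = 6.)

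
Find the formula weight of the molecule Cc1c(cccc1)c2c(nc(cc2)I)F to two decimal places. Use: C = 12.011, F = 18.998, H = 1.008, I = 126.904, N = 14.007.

313.11

Molecular formula: C12H9FIN.
M = 12×12.011 + 1×18.998 + 9×1.008 + 1×126.904 + 1×14.007 = 313.11 g/mol.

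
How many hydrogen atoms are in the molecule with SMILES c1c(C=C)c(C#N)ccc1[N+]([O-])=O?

6

Hydrogens are implicit in SMILES; fill each atom to its normal valence:
  3 × C (aromatic): 1 H each → 3
  3 × C (aromatic): no H
  1 × C: 2 H
  1 × C: 1 H
  1 × C: no H
  1 × N: no H
  1 × N (charge +1): no H
  1 × O: no H
  1 × O (charge -1): no H
  Total hydrogens = 6.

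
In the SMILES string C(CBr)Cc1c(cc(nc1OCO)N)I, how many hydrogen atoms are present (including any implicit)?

Hydrogens are implicit in SMILES; fill each atom to its normal valence:
  4 × C: 2 H each → 8
  4 × C (aromatic): no H
  1 × Br: no H
  1 × C (aromatic): 1 H
  1 × I: no H
  1 × N: 2 H
  1 × N (aromatic): no H
  1 × O: 1 H
  1 × O: no H
  Total hydrogens = 12.

12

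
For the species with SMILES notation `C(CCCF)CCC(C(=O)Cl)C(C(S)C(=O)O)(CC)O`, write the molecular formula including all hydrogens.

C13H22ClFO4S

Heavy atoms from the SMILES: 13 C, 1 Cl, 1 F, 4 O, 1 S.
Implicit hydrogens by atom environment:
  7 × C: 2 H each → 14
  3 × C: no H
  2 × C: 1 H each → 2
  2 × O: 1 H each → 2
  2 × O: no H
  1 × C: 3 H
  1 × Cl: no H
  1 × F: no H
  1 × S: 1 H
  Total hydrogens = 22.
Molecular formula: C13H22ClFO4S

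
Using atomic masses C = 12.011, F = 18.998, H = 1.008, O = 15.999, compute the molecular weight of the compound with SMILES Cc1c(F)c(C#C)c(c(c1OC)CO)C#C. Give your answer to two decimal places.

218.23

Molecular formula: C13H11FO2.
M = 13×12.011 + 1×18.998 + 11×1.008 + 2×15.999 = 218.23 g/mol.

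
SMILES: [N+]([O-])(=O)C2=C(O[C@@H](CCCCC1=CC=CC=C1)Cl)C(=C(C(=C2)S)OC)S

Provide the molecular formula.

Heavy atoms from the SMILES: 18 C, 1 Cl, 1 N, 4 O, 2 S.
Implicit hydrogens by atom environment:
  6 × C (aromatic): 1 H each → 6
  6 × C (aromatic): no H
  4 × C: 2 H each → 8
  3 × O: no H
  2 × S: 1 H each → 2
  1 × C: 3 H
  1 × C: 1 H
  1 × Cl: no H
  1 × N (charge +1): no H
  1 × O (charge -1): no H
  Total hydrogens = 20.
Molecular formula: C18H20ClNO4S2

C18H20ClNO4S2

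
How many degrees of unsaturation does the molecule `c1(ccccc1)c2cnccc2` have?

Molecular formula from the SMILES: C11H9N.
DoU = (2C + 2 + N − H − X)/2 = (2·11 + 2 + 1 − 9 − 0)/2 = 16/2 = 8.
(Structurally: 2 ring(s) + 6 π bond(s) = 8.)

8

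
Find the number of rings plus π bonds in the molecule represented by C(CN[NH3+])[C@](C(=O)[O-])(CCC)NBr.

Molecular formula from the SMILES: C7H16BrN3O2.
DoU = (2C + 2 + N − H − X)/2 = (2·7 + 2 + 3 − 16 − 1)/2 = 2/2 = 1.
(Structurally: 0 ring(s) + 1 π bond(s) = 1.)

1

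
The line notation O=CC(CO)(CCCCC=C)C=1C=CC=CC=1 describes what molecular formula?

C15H20O2

Heavy atoms from the SMILES: 15 C, 2 O.
Implicit hydrogens by atom environment:
  6 × C: 2 H each → 12
  5 × C (aromatic): 1 H each → 5
  2 × C: 1 H each → 2
  1 × C: no H
  1 × C (aromatic): no H
  1 × O: 1 H
  1 × O: no H
  Total hydrogens = 20.
Molecular formula: C15H20O2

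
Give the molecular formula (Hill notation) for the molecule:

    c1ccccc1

Heavy atoms from the SMILES: 6 C.
Implicit hydrogens by atom environment:
  6 × C (aromatic): 1 H each → 6
  Total hydrogens = 6.
Molecular formula: C6H6

C6H6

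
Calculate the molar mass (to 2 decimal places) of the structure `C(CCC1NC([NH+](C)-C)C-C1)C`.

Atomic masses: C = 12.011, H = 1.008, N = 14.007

Molecular formula: C10H23N2+.
M = 10×12.011 + 23×1.008 + 2×14.007 = 171.31 g/mol.

171.31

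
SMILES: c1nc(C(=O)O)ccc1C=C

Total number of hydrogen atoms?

Hydrogens are implicit in SMILES; fill each atom to its normal valence:
  3 × C (aromatic): 1 H each → 3
  2 × C (aromatic): no H
  1 × C: 2 H
  1 × C: 1 H
  1 × C: no H
  1 × N (aromatic): no H
  1 × O: 1 H
  1 × O: no H
  Total hydrogens = 7.

7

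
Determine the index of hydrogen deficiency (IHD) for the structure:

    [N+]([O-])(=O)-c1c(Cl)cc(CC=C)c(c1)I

Molecular formula from the SMILES: C9H7ClINO2.
DoU = (2C + 2 + N − H − X)/2 = (2·9 + 2 + 1 − 7 − 2)/2 = 12/2 = 6.
(Structurally: 1 ring(s) + 5 π bond(s) = 6.)

6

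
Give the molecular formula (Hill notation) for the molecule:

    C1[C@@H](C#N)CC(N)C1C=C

Heavy atoms from the SMILES: 8 C, 2 N.
Implicit hydrogens by atom environment:
  4 × C: 1 H each → 4
  3 × C: 2 H each → 6
  1 × C: no H
  1 × N: 2 H
  1 × N: no H
  Total hydrogens = 12.
Molecular formula: C8H12N2

C8H12N2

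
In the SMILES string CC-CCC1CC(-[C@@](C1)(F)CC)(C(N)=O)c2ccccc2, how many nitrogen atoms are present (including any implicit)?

1

The symbol for nitrogen appears 1 time in the SMILES.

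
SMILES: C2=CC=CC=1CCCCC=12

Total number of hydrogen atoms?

Hydrogens are implicit in SMILES; fill each atom to its normal valence:
  4 × C: 2 H each → 8
  4 × C (aromatic): 1 H each → 4
  2 × C (aromatic): no H
  Total hydrogens = 12.

12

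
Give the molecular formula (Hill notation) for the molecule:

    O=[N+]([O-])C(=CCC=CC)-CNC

C8H14N2O2

Heavy atoms from the SMILES: 8 C, 2 N, 2 O.
Implicit hydrogens by atom environment:
  3 × C: 1 H each → 3
  2 × C: 3 H each → 6
  2 × C: 2 H each → 4
  1 × C: no H
  1 × N: 1 H
  1 × N (charge +1): no H
  1 × O: no H
  1 × O (charge -1): no H
  Total hydrogens = 14.
Molecular formula: C8H14N2O2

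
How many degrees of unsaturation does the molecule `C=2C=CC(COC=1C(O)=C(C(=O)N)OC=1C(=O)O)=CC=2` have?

9

Molecular formula from the SMILES: C13H11NO6.
DoU = (2C + 2 + N − H − X)/2 = (2·13 + 2 + 1 − 11 − 0)/2 = 18/2 = 9.
(Structurally: 2 ring(s) + 7 π bond(s) = 9.)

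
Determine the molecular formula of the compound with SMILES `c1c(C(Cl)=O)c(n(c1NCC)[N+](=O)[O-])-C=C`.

C9H10ClN3O3

Heavy atoms from the SMILES: 9 C, 1 Cl, 3 N, 3 O.
Implicit hydrogens by atom environment:
  3 × C (aromatic): no H
  2 × C: 2 H each → 4
  2 × O: no H
  1 × C: 3 H
  1 × C (aromatic): 1 H
  1 × C: 1 H
  1 × C: no H
  1 × Cl: no H
  1 × N: 1 H
  1 × N (aromatic): no H
  1 × N (charge +1): no H
  1 × O (charge -1): no H
  Total hydrogens = 10.
Molecular formula: C9H10ClN3O3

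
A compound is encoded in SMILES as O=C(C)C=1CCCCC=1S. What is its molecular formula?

C8H12OS

Heavy atoms from the SMILES: 8 C, 1 O, 1 S.
Implicit hydrogens by atom environment:
  4 × C: 2 H each → 8
  3 × C: no H
  1 × C: 3 H
  1 × O: no H
  1 × S: 1 H
  Total hydrogens = 12.
Molecular formula: C8H12OS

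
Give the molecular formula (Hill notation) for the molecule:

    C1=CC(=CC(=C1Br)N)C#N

C7H5BrN2

Heavy atoms from the SMILES: 1 Br, 7 C, 2 N.
Implicit hydrogens by atom environment:
  3 × C (aromatic): 1 H each → 3
  3 × C (aromatic): no H
  1 × Br: no H
  1 × C: no H
  1 × N: 2 H
  1 × N: no H
  Total hydrogens = 5.
Molecular formula: C7H5BrN2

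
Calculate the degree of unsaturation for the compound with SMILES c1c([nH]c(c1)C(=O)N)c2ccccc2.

8

Molecular formula from the SMILES: C11H10N2O.
DoU = (2C + 2 + N − H − X)/2 = (2·11 + 2 + 2 − 10 − 0)/2 = 16/2 = 8.
(Structurally: 2 ring(s) + 6 π bond(s) = 8.)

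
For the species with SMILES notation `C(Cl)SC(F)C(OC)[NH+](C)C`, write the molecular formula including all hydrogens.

C6H14ClFNOS+

Heavy atoms from the SMILES: 6 C, 1 Cl, 1 F, 1 N, 1 O, 1 S.
Implicit hydrogens by atom environment:
  3 × C: 3 H each → 9
  2 × C: 1 H each → 2
  1 × C: 2 H
  1 × Cl: no H
  1 × F: no H
  1 × N (charge +1): 1 H
  1 × O: no H
  1 × S: no H
  Total hydrogens = 14.
Net charge +1.
Molecular formula: C6H14ClFNOS+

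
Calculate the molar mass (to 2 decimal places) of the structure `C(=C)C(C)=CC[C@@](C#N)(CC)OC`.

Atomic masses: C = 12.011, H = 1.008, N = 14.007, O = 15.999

Molecular formula: C11H17NO.
M = 11×12.011 + 17×1.008 + 1×14.007 + 1×15.999 = 179.26 g/mol.

179.26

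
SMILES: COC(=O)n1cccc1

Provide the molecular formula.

C6H7NO2

Heavy atoms from the SMILES: 6 C, 1 N, 2 O.
Implicit hydrogens by atom environment:
  4 × C (aromatic): 1 H each → 4
  2 × O: no H
  1 × C: 3 H
  1 × C: no H
  1 × N (aromatic): no H
  Total hydrogens = 7.
Molecular formula: C6H7NO2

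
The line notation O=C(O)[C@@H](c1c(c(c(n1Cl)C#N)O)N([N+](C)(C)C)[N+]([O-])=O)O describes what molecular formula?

Heavy atoms from the SMILES: 10 C, 1 Cl, 5 N, 6 O.
Implicit hydrogens by atom environment:
  4 × C (aromatic): no H
  3 × C: 3 H each → 9
  3 × O: 1 H each → 3
  2 × C: no H
  2 × N: no H
  2 × N (charge +1): no H
  2 × O: no H
  1 × C: 1 H
  1 × Cl: no H
  1 × N (aromatic): no H
  1 × O (charge -1): no H
  Total hydrogens = 13.
Net charge +1.
Molecular formula: C10H13ClN5O6+

C10H13ClN5O6+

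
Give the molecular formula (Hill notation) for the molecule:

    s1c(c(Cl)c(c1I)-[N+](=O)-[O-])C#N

Heavy atoms from the SMILES: 5 C, 1 Cl, 1 I, 2 N, 2 O, 1 S.
Implicit hydrogens by atom environment:
  4 × C (aromatic): no H
  1 × C: no H
  1 × Cl: no H
  1 × I: no H
  1 × N (charge +1): no H
  1 × N: no H
  1 × O: no H
  1 × O (charge -1): no H
  1 × S (aromatic): no H
  Total hydrogens = 0.
Molecular formula: C5ClIN2O2S

C5ClIN2O2S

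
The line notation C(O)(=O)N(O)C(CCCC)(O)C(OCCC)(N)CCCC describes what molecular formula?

C14H30N2O5

Heavy atoms from the SMILES: 14 C, 2 N, 5 O.
Implicit hydrogens by atom environment:
  8 × C: 2 H each → 16
  3 × C: 3 H each → 9
  3 × C: no H
  3 × O: 1 H each → 3
  2 × O: no H
  1 × N: 2 H
  1 × N: no H
  Total hydrogens = 30.
Molecular formula: C14H30N2O5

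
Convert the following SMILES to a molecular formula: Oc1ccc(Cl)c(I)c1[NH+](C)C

C8H10ClINO+

Heavy atoms from the SMILES: 8 C, 1 Cl, 1 I, 1 N, 1 O.
Implicit hydrogens by atom environment:
  4 × C (aromatic): no H
  2 × C: 3 H each → 6
  2 × C (aromatic): 1 H each → 2
  1 × Cl: no H
  1 × I: no H
  1 × N (charge +1): 1 H
  1 × O: 1 H
  Total hydrogens = 10.
Net charge +1.
Molecular formula: C8H10ClINO+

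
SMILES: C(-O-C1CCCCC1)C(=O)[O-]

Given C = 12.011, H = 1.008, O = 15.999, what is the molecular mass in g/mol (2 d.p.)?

157.19

Molecular formula: C8H13O3-.
M = 8×12.011 + 13×1.008 + 3×15.999 = 157.19 g/mol.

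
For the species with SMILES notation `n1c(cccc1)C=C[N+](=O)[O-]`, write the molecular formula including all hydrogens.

Heavy atoms from the SMILES: 7 C, 2 N, 2 O.
Implicit hydrogens by atom environment:
  4 × C (aromatic): 1 H each → 4
  2 × C: 1 H each → 2
  1 × C (aromatic): no H
  1 × N (aromatic): no H
  1 × N (charge +1): no H
  1 × O: no H
  1 × O (charge -1): no H
  Total hydrogens = 6.
Molecular formula: C7H6N2O2

C7H6N2O2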